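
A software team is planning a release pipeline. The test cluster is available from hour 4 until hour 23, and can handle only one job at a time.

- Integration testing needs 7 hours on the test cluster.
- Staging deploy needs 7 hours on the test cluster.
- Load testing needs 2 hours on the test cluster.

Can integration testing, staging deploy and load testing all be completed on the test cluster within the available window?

Yes

The test cluster window is 23 − 4 = 19 hours.
Running back to back, the jobs need 7 + 7 + 2 = 16 hours on the test cluster.
Since 16 ≤ 19, they fit within the window.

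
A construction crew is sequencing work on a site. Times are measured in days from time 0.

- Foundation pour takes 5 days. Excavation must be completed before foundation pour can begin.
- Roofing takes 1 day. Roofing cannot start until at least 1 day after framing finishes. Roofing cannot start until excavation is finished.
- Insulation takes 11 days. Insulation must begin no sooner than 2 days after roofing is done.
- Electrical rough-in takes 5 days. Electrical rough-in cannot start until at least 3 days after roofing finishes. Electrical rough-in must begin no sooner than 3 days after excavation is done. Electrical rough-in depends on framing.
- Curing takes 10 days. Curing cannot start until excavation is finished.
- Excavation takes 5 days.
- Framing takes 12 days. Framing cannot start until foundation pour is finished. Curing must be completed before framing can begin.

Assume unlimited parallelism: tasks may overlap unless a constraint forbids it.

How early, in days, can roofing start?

Excavation has no prerequisites, so it starts at day 0 and finishes at day 5.
Curing cannot begin until excavation (finishes day 5). It runs from day 5 to 5 + 10 = day 15.
Foundation pour waits on excavation (finishes day 5), so it starts at day 5 and finishes at 5 + 5 = day 10.
Framing cannot start until foundation pour (finishes day 10); curing (finishes day 15). The controlling bound is day 15, so framing finishes at 15 + 12 = day 27.
Roofing waits on framing (finishes day 27, plus 1-day gap → day 28); excavation (finishes day 5). The latest of these is day 28, which is the earliest roofing can start.

28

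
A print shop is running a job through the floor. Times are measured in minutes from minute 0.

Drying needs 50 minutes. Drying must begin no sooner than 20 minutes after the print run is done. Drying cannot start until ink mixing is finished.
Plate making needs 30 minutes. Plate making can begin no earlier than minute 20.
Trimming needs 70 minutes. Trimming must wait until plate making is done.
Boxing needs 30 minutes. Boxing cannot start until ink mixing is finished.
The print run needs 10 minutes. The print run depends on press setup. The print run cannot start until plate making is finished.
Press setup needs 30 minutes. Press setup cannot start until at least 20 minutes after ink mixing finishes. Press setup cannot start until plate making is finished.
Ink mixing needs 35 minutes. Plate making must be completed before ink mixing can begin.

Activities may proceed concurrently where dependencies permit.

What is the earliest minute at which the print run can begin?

135

Plate making cannot begin until its own release at minute 20. It runs from minute 20 to 20 + 30 = minute 50.
Ink mixing waits on plate making (finishes minute 50), so it starts at minute 50 and finishes at 50 + 35 = minute 85.
Press setup has to wait for ink mixing (finishes minute 85, plus 20-minute gap → minute 105); plate making (finishes minute 50). The latest of these is minute 105, so press setup runs minute 105 to 105 + 30 = minute 135.
The print run waits on press setup (finishes minute 135); plate making (finishes minute 50). The latest of these is minute 135, which is the earliest the print run can start.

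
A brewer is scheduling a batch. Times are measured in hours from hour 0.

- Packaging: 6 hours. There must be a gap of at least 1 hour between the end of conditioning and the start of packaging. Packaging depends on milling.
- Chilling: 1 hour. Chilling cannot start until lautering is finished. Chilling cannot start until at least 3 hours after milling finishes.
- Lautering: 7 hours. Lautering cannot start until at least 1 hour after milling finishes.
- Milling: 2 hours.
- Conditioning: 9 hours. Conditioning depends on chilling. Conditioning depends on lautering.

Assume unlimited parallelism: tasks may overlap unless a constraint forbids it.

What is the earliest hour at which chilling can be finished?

11

Milling can start immediately at hour 0; it finishes at hour 2.
Lautering waits on milling (finishes hour 2, plus 1-hour gap → hour 3), so it starts at hour 3 and finishes at 3 + 7 = hour 10.
Chilling cannot start until lautering (finishes hour 10); milling (finishes hour 2, plus 3-hour gap → hour 5). The controlling bound is hour 10, so chilling finishes at 10 + 1 = hour 11.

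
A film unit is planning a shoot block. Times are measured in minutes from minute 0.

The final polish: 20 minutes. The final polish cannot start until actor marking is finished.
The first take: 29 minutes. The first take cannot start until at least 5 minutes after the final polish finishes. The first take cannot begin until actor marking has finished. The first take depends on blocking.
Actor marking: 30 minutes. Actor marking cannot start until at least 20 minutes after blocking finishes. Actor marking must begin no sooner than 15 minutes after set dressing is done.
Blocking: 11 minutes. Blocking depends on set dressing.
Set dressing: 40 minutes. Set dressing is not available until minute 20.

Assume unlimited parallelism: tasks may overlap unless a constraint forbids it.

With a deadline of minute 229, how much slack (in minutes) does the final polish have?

Set dressing cannot begin until its own release at minute 20. It runs from minute 20 to 20 + 40 = minute 60.
After set dressing (finishes minute 60), blocking can start at minute 60 and finishes at minute 71.
Actor marking needs all of blocking (finishes minute 71, plus 20-minute gap → minute 91); set dressing (finishes minute 60, plus 15-minute gap → minute 75). That puts its earliest start at minute 91; it finishes at 91 + 30 = minute 121.
After actor marking (finishes minute 121), the final polish can start at minute 121 and finishes at minute 141.

Working backward from the deadline:
To finish by minute 229, the first take (duration 29) must start no later than minute 200.
Since the first take (must start by minute 200, minus 5-minute gap → minute 195) depends on it, the final polish must finish by minute 195. Backing off its 20-minute duration gives a latest start of minute 175.
So the final polish can start as early as minute 121 and as late as minute 175, giving 175 − 121 = 54 minutes of slack.

54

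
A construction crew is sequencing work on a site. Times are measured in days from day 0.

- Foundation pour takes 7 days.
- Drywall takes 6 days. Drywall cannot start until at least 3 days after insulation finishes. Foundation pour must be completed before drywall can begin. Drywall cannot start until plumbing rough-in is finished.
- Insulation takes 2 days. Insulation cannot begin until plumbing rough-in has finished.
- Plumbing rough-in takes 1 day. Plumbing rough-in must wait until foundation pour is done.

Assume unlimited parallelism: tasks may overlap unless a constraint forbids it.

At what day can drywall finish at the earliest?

Nothing blocks foundation pour, so it runs from day 0 to day 7.
Plumbing rough-in waits on foundation pour (finishes day 7), so it starts at day 7 and finishes at 7 + 1 = day 8.
Insulation cannot begin until plumbing rough-in (finishes day 8). It runs from day 8 to 8 + 2 = day 10.
For drywall: insulation (finishes day 10, plus 3-day gap → day 13); foundation pour (finishes day 7); plumbing rough-in (finishes day 8). Taking the maximum gives a start of day 13, and it finishes at 13 + 6 = day 19.

19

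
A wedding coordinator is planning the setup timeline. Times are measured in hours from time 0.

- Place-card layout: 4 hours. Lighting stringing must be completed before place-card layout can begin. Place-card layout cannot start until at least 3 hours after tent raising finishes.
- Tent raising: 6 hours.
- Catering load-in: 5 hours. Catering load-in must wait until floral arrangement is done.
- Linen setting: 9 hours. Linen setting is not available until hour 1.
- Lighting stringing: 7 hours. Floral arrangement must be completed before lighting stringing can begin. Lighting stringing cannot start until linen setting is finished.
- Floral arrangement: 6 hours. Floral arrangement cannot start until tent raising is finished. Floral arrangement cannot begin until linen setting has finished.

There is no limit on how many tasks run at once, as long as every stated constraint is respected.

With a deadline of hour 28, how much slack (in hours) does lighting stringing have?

1

Linen setting waits on its own release at hour 1, so it starts at hour 1 and finishes at 1 + 9 = hour 10.
Tent raising has no prerequisites, so it starts at hour 0 and finishes at hour 6.
For floral arrangement: tent raising (finishes hour 6); linen setting (finishes hour 10). Taking the maximum gives a start of hour 10, and it finishes at 10 + 6 = hour 16.
Lighting stringing needs all of floral arrangement (finishes hour 16); linen setting (finishes hour 10). That puts its earliest start at hour 16; it finishes at 16 + 7 = hour 23.

Working backward from the deadline:
Place-card layout must finish by hour 28; it takes 4 hours, so it must start by 28 − 4 = hour 24.
Lighting stringing has to be done before place-card layout (must start by hour 24). That means finishing by hour 24, i.e. starting by 24 − 7 = hour 17.
So lighting stringing can start as early as hour 16 and as late as hour 17, giving 17 − 16 = 1 hour of slack.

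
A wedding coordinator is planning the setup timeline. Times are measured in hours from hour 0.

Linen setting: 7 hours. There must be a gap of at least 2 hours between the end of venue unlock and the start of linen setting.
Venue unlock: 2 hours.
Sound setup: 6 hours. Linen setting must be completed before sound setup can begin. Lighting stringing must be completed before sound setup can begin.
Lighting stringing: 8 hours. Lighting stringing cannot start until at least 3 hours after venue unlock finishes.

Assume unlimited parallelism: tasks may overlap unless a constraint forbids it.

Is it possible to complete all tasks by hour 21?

Venue unlock has no prerequisites, so it starts at hour 0 and finishes at hour 2.
After venue unlock (finishes hour 2, plus 3-hour gap → hour 5), lighting stringing can start at hour 5 and finishes at hour 13.
Linen setting cannot begin until venue unlock (finishes hour 2, plus 2-hour gap → hour 4). It runs from hour 4 to 4 + 7 = hour 11.
Sound setup cannot start until linen setting (finishes hour 11); lighting stringing (finishes hour 13). The controlling bound is hour 13, so sound setup finishes at 13 + 6 = hour 19.
Every task is finished by hour 19, which is no later than the deadline of 21, so the schedule is feasible.

Yes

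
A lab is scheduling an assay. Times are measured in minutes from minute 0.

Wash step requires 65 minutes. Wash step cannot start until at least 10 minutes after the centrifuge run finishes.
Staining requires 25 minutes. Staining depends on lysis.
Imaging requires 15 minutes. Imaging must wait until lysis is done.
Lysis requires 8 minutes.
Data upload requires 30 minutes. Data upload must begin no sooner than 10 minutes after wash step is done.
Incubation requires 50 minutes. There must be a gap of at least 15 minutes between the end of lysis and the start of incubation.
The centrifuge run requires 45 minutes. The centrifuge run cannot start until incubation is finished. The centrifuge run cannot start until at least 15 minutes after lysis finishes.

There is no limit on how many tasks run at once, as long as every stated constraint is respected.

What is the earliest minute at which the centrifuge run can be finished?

118

Nothing blocks lysis, so it runs from minute 0 to minute 8.
Incubation cannot begin until lysis (finishes minute 8, plus 15-minute gap → minute 23). It runs from minute 23 to 23 + 50 = minute 73.
For the centrifuge run: incubation (finishes minute 73); lysis (finishes minute 8, plus 15-minute gap → minute 23). Taking the maximum gives a start of minute 73, and it finishes at 73 + 45 = minute 118.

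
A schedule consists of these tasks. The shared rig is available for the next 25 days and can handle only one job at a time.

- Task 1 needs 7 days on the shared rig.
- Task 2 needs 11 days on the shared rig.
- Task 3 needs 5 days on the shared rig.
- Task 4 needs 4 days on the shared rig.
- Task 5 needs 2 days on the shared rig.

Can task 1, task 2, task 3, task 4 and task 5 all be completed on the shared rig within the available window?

No

Running back to back, the jobs need 7 + 11 + 5 + 4 + 2 = 29 days on the shared rig.
Since 29 > 25, they cannot all fit.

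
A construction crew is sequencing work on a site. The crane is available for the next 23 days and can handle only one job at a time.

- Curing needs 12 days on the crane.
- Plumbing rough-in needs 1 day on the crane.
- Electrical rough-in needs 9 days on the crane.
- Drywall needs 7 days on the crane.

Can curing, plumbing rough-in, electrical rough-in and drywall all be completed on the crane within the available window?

Running back to back, the jobs need 12 + 1 + 9 + 7 = 29 days on the crane.
Since 29 > 23, they cannot all fit.

No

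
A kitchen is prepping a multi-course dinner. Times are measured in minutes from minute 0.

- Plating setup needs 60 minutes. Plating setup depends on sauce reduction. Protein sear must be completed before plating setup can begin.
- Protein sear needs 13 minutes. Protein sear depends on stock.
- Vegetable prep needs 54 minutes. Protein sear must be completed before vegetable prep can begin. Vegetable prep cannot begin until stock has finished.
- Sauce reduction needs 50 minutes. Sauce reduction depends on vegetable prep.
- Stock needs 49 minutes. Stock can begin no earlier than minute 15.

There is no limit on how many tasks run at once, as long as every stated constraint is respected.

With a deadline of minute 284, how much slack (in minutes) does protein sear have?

After its own release at minute 15, stock can start at minute 15 and finishes at minute 64.
Protein sear waits on stock (finishes minute 64), so it starts at minute 64 and finishes at 64 + 13 = minute 77.

Working backward from the deadline:
Nothing follows plating setup; the deadline of minute 284 is its only limit. It must start by 284 − 60 = minute 224.
Sauce reduction has to be done before plating setup (must start by minute 224). That means finishing by minute 224, i.e. starting by 224 − 50 = minute 174.
Since sauce reduction (must start by minute 174) depends on it, vegetable prep must finish by minute 174. Backing off its 54-minute duration gives a latest start of minute 120.
For protein sear: vegetable prep (must start by minute 120); plating setup (must start by minute 224). The most restrictive is minute 120; with a 13-minute duration, protein sear must start by minute 107.
So protein sear can start as early as minute 64 and as late as minute 107, giving 107 − 64 = 43 minutes of slack.

43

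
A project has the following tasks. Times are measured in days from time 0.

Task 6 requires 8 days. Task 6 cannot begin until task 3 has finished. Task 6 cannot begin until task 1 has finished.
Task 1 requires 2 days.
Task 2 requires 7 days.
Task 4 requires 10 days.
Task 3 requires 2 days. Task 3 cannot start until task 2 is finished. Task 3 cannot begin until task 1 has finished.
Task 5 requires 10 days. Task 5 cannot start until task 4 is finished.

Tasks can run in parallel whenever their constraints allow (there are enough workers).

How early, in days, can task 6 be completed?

Task 2 can start immediately at day 0; it finishes at day 7.
Task 1 has no prerequisites, so it starts at day 0 and finishes at day 2.
Task 3 cannot start until task 2 (finishes day 7); task 1 (finishes day 2). The controlling bound is day 7, so task 3 finishes at 7 + 2 = day 9.
Task 6 needs all of task 3 (finishes day 9); task 1 (finishes day 2). That puts its earliest start at day 9; it finishes at 9 + 8 = day 17.

17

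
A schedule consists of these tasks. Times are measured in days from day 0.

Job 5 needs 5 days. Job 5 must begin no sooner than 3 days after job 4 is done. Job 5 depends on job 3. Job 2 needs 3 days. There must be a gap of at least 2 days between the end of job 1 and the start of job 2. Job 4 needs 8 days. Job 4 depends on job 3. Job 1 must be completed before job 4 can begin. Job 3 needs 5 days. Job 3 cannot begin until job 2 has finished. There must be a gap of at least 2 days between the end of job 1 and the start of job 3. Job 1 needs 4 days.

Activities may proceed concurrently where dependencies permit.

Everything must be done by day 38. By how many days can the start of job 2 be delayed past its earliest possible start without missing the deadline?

8

Job 1 can start immediately at day 0; it finishes at day 4.
Job 2 waits on job 1 (finishes day 4, plus 2-day gap → day 6), so it starts at day 6 and finishes at 6 + 3 = day 9.

Working backward from the deadline:
To finish by day 38, job 5 (duration 5) must start no later than day 33.
Since job 5 (must start by day 33, minus 3-day gap → day 30) depends on it, job 4 must finish by day 30. Backing off its 8-day duration gives a latest start of day 22.
Job 3 has several dependents: job 4 (must start by day 22); job 5 (must start by day 33). The earliest of those limits is day 22, so job 3 must start by 22 − 5 = day 17.
Since job 3 (must start by day 17) depends on it, job 2 must finish by day 17. Backing off its 3-day duration gives a latest start of day 14.
So job 2 can start as early as day 6 and as late as day 14, giving 14 − 6 = 8 days of slack.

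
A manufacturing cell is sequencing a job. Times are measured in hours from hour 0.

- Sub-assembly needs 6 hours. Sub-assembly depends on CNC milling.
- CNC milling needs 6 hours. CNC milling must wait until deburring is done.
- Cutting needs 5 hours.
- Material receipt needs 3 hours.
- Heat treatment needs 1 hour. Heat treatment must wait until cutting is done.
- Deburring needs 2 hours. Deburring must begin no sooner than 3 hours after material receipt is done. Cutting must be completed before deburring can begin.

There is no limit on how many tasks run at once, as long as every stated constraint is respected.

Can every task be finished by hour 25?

Nothing blocks cutting, so it runs from hour 0 to hour 5.
After cutting (finishes hour 5), heat treatment can start at hour 5 and finishes at hour 6.
Material receipt has no prerequisites, so it starts at hour 0 and finishes at hour 3.
Deburring needs all of material receipt (finishes hour 3, plus 3-hour gap → hour 6); cutting (finishes hour 5). That puts its earliest start at hour 6; it finishes at 6 + 2 = hour 8.
After deburring (finishes hour 8), CNC milling can start at hour 8 and finishes at hour 14.
Sub-assembly cannot begin until CNC milling (finishes hour 14). It runs from hour 14 to 14 + 6 = hour 20.
Every task is finished by hour 20, which is no later than the deadline of 25, so the schedule is feasible.

Yes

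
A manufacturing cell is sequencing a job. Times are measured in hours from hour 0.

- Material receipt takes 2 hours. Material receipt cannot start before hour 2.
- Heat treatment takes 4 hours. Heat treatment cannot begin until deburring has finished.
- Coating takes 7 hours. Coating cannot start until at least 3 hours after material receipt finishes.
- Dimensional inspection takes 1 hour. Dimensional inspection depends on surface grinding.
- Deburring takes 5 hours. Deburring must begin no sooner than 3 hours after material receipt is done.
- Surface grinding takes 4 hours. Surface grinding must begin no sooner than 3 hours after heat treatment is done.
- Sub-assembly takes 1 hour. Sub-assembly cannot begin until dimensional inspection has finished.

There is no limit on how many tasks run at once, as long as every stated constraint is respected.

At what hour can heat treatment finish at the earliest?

Material receipt waits on its own release at hour 2, so it starts at hour 2 and finishes at 2 + 2 = hour 4.
After material receipt (finishes hour 4, plus 3-hour gap → hour 7), deburring can start at hour 7 and finishes at hour 12.
After deburring (finishes hour 12), heat treatment can start at hour 12 and finishes at hour 16.

16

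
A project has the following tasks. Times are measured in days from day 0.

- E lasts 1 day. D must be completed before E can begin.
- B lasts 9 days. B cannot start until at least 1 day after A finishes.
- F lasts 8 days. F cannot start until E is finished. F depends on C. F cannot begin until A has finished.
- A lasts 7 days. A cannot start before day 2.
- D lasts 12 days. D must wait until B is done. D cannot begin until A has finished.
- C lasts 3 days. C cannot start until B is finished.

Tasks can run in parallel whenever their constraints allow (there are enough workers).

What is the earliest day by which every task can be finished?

A waits on its own release at day 2, so it starts at day 2 and finishes at 2 + 7 = day 9.
After A (finishes day 9, plus 1-day gap → day 10), B can start at day 10 and finishes at day 19.
D needs all of B (finishes day 19); A (finishes day 9). That puts its earliest start at day 19; it finishes at 19 + 12 = day 31.
E waits on D (finishes day 31), so it starts at day 31 and finishes at 31 + 1 = day 32.
After B (finishes day 19), C can start at day 19 and finishes at day 22.
F needs all of E (finishes day 32); C (finishes day 22); A (finishes day 9). That puts its earliest start at day 32; it finishes at 32 + 8 = day 40.
All tasks are finished once the last one completes. Finish times: A at 9, B at 19, C at 22, D at 31, E at 32, F at 40. The latest is day 40.

40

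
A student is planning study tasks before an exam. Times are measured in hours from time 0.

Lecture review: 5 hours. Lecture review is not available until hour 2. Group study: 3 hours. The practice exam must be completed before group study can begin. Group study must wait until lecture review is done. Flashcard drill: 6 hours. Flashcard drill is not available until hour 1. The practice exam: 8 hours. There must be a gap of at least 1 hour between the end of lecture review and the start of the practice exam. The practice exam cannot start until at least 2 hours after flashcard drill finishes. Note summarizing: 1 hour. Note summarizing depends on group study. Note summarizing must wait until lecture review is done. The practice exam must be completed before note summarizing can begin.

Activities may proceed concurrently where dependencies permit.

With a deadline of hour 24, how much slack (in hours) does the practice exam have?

3

Flashcard drill cannot begin until its own release at hour 1. It runs from hour 1 to 1 + 6 = hour 7.
Lecture review waits on its own release at hour 2, so it starts at hour 2 and finishes at 2 + 5 = hour 7.
The practice exam has to wait for lecture review (finishes hour 7, plus 1-hour gap → hour 8); flashcard drill (finishes hour 7, plus 2-hour gap → hour 9). The latest of these is hour 9, so the practice exam runs hour 9 to 9 + 8 = hour 17.

Working backward from the deadline:
Note summarizing must finish by hour 24; it takes 1 hour, so it must start by 24 − 1 = hour 23.
Group study feeds into note summarizing (must start by hour 23); so group study must finish by hour 23 and therefore start by hour 20.
The practice exam has several dependents: group study (must start by hour 20); note summarizing (must start by hour 23). The earliest of those limits is hour 20, so the practice exam must start by 20 − 8 = hour 12.
So the practice exam can start as early as hour 9 and as late as hour 12, giving 12 − 9 = 3 hours of slack.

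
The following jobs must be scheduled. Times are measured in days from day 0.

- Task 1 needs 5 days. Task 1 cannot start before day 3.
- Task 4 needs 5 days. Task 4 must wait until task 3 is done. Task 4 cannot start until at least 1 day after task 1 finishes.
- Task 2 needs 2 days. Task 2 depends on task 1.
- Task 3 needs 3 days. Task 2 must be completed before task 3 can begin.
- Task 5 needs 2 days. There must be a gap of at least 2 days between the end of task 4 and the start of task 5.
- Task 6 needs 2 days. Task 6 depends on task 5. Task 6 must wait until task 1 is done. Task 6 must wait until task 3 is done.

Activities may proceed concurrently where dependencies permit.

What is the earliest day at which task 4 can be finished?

After its own release at day 3, task 1 can start at day 3 and finishes at day 8.
Task 2 waits on task 1 (finishes day 8), so it starts at day 8 and finishes at 8 + 2 = day 10.
After task 2 (finishes day 10), task 3 can start at day 10 and finishes at day 13.
For task 4: task 3 (finishes day 13); task 1 (finishes day 8, plus 1-day gap → day 9). Taking the maximum gives a start of day 13, and it finishes at 13 + 5 = day 18.

18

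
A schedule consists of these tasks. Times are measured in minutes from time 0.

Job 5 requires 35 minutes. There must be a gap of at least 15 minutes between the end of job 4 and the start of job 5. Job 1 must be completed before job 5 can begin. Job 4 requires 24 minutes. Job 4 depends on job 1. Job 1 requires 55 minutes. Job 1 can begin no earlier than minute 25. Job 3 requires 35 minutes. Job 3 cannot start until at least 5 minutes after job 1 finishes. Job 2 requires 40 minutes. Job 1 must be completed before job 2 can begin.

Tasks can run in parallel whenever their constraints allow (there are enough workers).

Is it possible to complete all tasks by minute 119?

Job 1 waits on its own release at minute 25, so it starts at minute 25 and finishes at 25 + 55 = minute 80.
Job 4 waits on job 1 (finishes minute 80), so it starts at minute 80 and finishes at 80 + 24 = minute 104.
For job 5: job 4 (finishes minute 104, plus 15-minute gap → minute 119); job 1 (finishes minute 80). Taking the maximum gives a start of minute 119, and it finishes at 119 + 35 = minute 154.
Job 3 waits on job 1 (finishes minute 80, plus 5-minute gap → minute 85), so it starts at minute 85 and finishes at 85 + 35 = minute 120.
After job 1 (finishes minute 80), job 2 can start at minute 80 and finishes at minute 120.
The earliest everything can be done is minute 154, which is after the deadline of 119, so it is not possible.

No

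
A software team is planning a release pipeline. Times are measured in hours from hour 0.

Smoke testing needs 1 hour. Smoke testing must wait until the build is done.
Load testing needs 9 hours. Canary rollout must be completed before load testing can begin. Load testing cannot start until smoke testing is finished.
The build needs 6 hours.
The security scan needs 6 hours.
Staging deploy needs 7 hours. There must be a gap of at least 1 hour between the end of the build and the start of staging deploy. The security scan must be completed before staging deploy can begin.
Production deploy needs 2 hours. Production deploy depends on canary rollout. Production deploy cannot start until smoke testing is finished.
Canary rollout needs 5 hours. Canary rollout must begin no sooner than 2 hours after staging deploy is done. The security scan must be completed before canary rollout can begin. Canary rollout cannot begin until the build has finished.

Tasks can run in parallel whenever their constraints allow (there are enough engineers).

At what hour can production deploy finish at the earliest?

Nothing blocks the security scan, so it runs from hour 0 to hour 6.
Nothing blocks the build, so it runs from hour 0 to hour 6.
After the build (finishes hour 6), smoke testing can start at hour 6 and finishes at hour 7.
Staging deploy has to wait for the build (finishes hour 6, plus 1-hour gap → hour 7); the security scan (finishes hour 6). The latest of these is hour 7, so staging deploy runs hour 7 to 7 + 7 = hour 14.
For canary rollout: staging deploy (finishes hour 14, plus 2-hour gap → hour 16); the security scan (finishes hour 6); the build (finishes hour 6). Taking the maximum gives a start of hour 16, and it finishes at 16 + 5 = hour 21.
Production deploy cannot start until canary rollout (finishes hour 21); smoke testing (finishes hour 7). The controlling bound is hour 21, so production deploy finishes at 21 + 2 = hour 23.

23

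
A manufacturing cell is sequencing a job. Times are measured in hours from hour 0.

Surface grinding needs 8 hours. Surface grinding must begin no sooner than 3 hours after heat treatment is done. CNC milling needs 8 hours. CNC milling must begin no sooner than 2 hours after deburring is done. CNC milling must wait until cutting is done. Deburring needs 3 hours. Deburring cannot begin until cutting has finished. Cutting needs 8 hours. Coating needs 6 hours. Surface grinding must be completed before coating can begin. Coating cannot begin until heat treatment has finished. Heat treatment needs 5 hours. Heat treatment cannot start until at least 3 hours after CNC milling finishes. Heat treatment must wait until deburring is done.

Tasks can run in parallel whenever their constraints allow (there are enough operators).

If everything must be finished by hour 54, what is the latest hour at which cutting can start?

Nothing follows coating; the deadline of hour 54 is its only limit. It must start by 54 − 6 = hour 48.
Since coating (must start by hour 48) depends on it, surface grinding must finish by hour 48. Backing off its 8-hour duration gives a latest start of hour 40.
Heat treatment must finish in time for surface grinding (must start by hour 40, minus 3-hour gap → hour 37); coating (must start by hour 48). The tightest is hour 37, so heat treatment must start by 37 − 5 = hour 32.
Since heat treatment (must start by hour 32, minus 3-hour gap → hour 29) depends on it, CNC milling must finish by hour 29. Backing off its 8-hour duration gives a latest start of hour 21.
Deburring must finish in time for CNC milling (must start by hour 21, minus 2-hour gap → hour 19); heat treatment (must start by hour 32). The tightest is hour 19, so deburring must start by 19 − 3 = hour 16.
Cutting must finish in time for deburring (must start by hour 16); CNC milling (must start by hour 21). The tightest is hour 16, so cutting must start by 16 − 8 = hour 8.

8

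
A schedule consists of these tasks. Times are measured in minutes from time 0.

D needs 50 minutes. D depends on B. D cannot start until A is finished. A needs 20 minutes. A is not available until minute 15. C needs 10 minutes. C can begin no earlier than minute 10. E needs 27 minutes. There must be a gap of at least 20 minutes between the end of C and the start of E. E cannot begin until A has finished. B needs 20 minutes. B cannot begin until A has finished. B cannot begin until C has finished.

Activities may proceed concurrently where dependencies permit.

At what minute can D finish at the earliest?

C waits on its own release at minute 10, so it starts at minute 10 and finishes at 10 + 10 = minute 20.
A cannot begin until its own release at minute 15. It runs from minute 15 to 15 + 20 = minute 35.
For B: A (finishes minute 35); C (finishes minute 20). Taking the maximum gives a start of minute 35, and it finishes at 35 + 20 = minute 55.
D needs all of B (finishes minute 55); A (finishes minute 35). That puts its earliest start at minute 55; it finishes at 55 + 50 = minute 105.

105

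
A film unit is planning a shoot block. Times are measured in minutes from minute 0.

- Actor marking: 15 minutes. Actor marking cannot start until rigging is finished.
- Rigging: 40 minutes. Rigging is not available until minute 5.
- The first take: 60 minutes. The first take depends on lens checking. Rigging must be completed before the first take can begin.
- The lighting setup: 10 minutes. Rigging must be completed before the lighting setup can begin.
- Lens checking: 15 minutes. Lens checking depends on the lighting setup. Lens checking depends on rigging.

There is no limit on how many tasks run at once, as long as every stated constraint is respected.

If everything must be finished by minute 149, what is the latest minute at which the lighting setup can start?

64

The first take has no dependents, so it just needs to finish by minute 149. Starting by 149 − 60 = minute 89 achieves that.
Lens checking has to be done before the first take (must start by minute 89). That means finishing by minute 89, i.e. starting by 89 − 15 = minute 74.
The lighting setup has to be done before lens checking (must start by minute 74). That means finishing by minute 74, i.e. starting by 74 − 10 = minute 64.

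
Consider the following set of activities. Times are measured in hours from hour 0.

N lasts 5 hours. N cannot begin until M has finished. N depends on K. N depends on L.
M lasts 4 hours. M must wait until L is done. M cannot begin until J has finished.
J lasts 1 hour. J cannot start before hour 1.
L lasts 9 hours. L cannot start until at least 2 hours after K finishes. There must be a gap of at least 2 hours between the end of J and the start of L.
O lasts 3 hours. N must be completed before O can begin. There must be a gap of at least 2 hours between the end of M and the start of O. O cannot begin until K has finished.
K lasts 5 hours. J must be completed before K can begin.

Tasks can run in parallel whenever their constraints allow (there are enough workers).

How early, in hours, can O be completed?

30

J cannot begin until its own release at hour 1. It runs from hour 1 to 1 + 1 = hour 2.
After J (finishes hour 2), K can start at hour 2 and finishes at hour 7.
For L: K (finishes hour 7, plus 2-hour gap → hour 9); J (finishes hour 2, plus 2-hour gap → hour 4). Taking the maximum gives a start of hour 9, and it finishes at 9 + 9 = hour 18.
M needs all of L (finishes hour 18); J (finishes hour 2). That puts its earliest start at hour 18; it finishes at 18 + 4 = hour 22.
N cannot start until M (finishes hour 22); K (finishes hour 7); L (finishes hour 18). The controlling bound is hour 22, so N finishes at 22 + 5 = hour 27.
O needs all of N (finishes hour 27); M (finishes hour 22, plus 2-hour gap → hour 24); K (finishes hour 7). That puts its earliest start at hour 27; it finishes at 27 + 3 = hour 30.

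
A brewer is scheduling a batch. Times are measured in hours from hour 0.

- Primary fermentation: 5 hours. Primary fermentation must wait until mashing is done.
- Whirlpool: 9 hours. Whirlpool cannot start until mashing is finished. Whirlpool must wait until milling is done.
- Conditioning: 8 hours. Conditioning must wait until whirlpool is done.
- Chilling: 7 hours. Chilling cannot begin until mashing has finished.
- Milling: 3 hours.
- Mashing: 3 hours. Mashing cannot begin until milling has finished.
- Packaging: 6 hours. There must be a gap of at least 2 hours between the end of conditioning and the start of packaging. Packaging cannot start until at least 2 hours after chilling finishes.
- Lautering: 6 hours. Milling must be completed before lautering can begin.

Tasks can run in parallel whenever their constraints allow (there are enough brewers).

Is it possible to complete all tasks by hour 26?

Nothing blocks milling, so it runs from hour 0 to hour 3.
Lautering waits on milling (finishes hour 3), so it starts at hour 3 and finishes at 3 + 6 = hour 9.
Mashing cannot begin until milling (finishes hour 3). It runs from hour 3 to 3 + 3 = hour 6.
Primary fermentation cannot begin until mashing (finishes hour 6). It runs from hour 6 to 6 + 5 = hour 11.
Chilling waits on mashing (finishes hour 6), so it starts at hour 6 and finishes at 6 + 7 = hour 13.
Whirlpool has to wait for mashing (finishes hour 6); milling (finishes hour 3). The latest of these is hour 6, so whirlpool runs hour 6 to 6 + 9 = hour 15.
Conditioning waits on whirlpool (finishes hour 15), so it starts at hour 15 and finishes at 15 + 8 = hour 23.
For packaging: conditioning (finishes hour 23, plus 2-hour gap → hour 25); chilling (finishes hour 13, plus 2-hour gap → hour 15). Taking the maximum gives a start of hour 25, and it finishes at 25 + 6 = hour 31.
The earliest everything can be done is hour 31, which is after the deadline of 26, so it is not possible.

No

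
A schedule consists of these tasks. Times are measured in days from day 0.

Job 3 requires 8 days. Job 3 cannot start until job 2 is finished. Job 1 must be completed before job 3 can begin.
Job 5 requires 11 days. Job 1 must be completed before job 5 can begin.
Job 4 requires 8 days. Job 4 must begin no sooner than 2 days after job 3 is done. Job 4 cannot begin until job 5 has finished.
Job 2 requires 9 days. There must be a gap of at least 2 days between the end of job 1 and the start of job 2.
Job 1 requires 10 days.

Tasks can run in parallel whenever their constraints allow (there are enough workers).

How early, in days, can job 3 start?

Job 1 has no prerequisites, so it starts at day 0 and finishes at day 10.
Job 2 waits on job 1 (finishes day 10, plus 2-day gap → day 12), so it starts at day 12 and finishes at 12 + 9 = day 21.
Job 3 waits on job 2 (finishes day 21); job 1 (finishes day 10). The latest of these is day 21, which is the earliest job 3 can start.

21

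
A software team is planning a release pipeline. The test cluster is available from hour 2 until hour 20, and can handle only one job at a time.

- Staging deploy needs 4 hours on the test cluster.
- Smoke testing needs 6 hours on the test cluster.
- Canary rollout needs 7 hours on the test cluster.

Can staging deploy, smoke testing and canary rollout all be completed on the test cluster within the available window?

The test cluster window is 20 − 2 = 18 hours.
Running back to back, the jobs need 4 + 6 + 7 = 17 hours on the test cluster.
Since 17 ≤ 18, they fit within the window.

Yes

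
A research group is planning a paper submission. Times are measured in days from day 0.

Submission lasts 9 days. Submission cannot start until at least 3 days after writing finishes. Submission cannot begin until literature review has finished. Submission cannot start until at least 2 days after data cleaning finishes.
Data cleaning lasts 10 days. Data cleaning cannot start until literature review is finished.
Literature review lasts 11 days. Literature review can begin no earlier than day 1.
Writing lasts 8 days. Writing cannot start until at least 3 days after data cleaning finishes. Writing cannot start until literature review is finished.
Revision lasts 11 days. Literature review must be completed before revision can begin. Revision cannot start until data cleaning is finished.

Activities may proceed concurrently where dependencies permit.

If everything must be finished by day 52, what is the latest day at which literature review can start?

8

Nothing follows submission; the deadline of day 52 is its only limit. It must start by 52 − 9 = day 43.
Writing feeds into submission (must start by day 43, minus 3-day gap → day 40); so writing must finish by day 40 and therefore start by day 32.
Revision must finish by day 52; it takes 11 days, so it must start by 52 − 11 = day 41.
Data cleaning must finish in time for writing (must start by day 32, minus 3-day gap → day 29); revision (must start by day 41); submission (must start by day 43, minus 2-day gap → day 41). The tightest is day 29, so data cleaning must start by 29 − 10 = day 19.
Literature review must finish in time for data cleaning (must start by day 19); writing (must start by day 32); revision (must start by day 41); submission (must start by day 43). The tightest is day 19, so literature review must start by 19 − 11 = day 8.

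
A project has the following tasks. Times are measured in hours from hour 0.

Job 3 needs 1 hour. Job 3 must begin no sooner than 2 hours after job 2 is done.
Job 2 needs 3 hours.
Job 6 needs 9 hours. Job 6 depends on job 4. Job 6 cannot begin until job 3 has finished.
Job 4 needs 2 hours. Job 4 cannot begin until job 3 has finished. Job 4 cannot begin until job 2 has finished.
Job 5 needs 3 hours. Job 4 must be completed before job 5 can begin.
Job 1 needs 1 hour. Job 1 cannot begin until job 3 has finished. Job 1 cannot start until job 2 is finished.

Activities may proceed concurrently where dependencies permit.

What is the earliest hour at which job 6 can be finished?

Job 2 can start immediately at hour 0; it finishes at hour 3.
Job 3 cannot begin until job 2 (finishes hour 3, plus 2-hour gap → hour 5). It runs from hour 5 to 5 + 1 = hour 6.
Job 4 has to wait for job 3 (finishes hour 6); job 2 (finishes hour 3). The latest of these is hour 6, so job 4 runs hour 6 to 6 + 2 = hour 8.
Job 6 has to wait for job 4 (finishes hour 8); job 3 (finishes hour 6). The latest of these is hour 8, so job 6 runs hour 8 to 8 + 9 = hour 17.

17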